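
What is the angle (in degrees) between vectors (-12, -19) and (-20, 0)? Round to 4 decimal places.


dot = -12*-20 + -19*0 = 240
|u| = 22.4722, |v| = 20
cos(angle) = 0.534
angle = 57.7244 degrees

57.7244 degrees


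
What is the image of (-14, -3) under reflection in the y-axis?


Reflection across y-axis: (x, y) -> (-x, y)
(-14, -3) -> (14, -3)

(14, -3)


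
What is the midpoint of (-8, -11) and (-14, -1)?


Midpoint = ((-8+-14)/2, (-11+-1)/2) = (-11, -6)

(-11, -6)


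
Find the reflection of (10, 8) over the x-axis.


Reflection across x-axis: (x, y) -> (x, -y)
(10, 8) -> (10, -8)

(10, -8)


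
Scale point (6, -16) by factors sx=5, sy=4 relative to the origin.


Scaling: (x*sx, y*sy) = (6*5, -16*4) = (30, -64)

(30, -64)


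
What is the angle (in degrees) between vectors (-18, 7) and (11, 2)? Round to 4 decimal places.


dot = -18*11 + 7*2 = -184
|u| = 19.3132, |v| = 11.1803
cos(angle) = -0.8521
angle = 148.4446 degrees

148.4446 degrees


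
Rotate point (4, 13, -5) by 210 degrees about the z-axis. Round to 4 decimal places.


x' = 4*cos(210) - 13*sin(210) = 3.0359
y' = 4*sin(210) + 13*cos(210) = -13.2583
z' = -5

(3.0359, -13.2583, -5)


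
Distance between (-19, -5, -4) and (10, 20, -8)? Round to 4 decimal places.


d = sqrt((10--19)^2 + (20--5)^2 + (-8--4)^2) = 38.4968

38.4968


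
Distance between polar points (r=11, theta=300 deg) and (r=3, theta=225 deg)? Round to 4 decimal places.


d = sqrt(r1^2 + r2^2 - 2*r1*r2*cos(t2-t1))
d = sqrt(11^2 + 3^2 - 2*11*3*cos(225-300)) = 10.6263

10.6263


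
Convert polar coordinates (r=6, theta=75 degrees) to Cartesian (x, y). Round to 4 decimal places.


x = 6 * cos(75) = 1.5529
y = 6 * sin(75) = 5.7956

(1.5529, 5.7956)


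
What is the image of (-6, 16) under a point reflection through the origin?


Reflection through origin: (x, y) -> (-x, -y)
(-6, 16) -> (6, -16)

(6, -16)


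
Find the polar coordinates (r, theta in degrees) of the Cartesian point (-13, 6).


r = sqrt((-13)^2 + 6^2) = 14.3178
theta = atan2(6, -13) = 155.2249 degrees

r = 14.3178, theta = 155.2249 degrees


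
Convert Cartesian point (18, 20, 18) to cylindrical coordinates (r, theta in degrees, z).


r = sqrt(18^2 + 20^2) = 26.9072
theta = atan2(20, 18) = 48.0128 deg
z = 18

r = 26.9072, theta = 48.0128 deg, z = 18


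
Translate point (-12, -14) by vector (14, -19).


Translation: (x+dx, y+dy) = (-12+14, -14+-19) = (2, -33)

(2, -33)


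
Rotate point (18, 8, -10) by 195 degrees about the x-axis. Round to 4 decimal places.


x' = 18
y' = 8*cos(195) - -10*sin(195) = -10.3156
z' = 8*sin(195) + -10*cos(195) = 7.5887

(18, -10.3156, 7.5887)


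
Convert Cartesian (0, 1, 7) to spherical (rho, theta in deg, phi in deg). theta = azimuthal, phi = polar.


rho = sqrt(0^2 + 1^2 + 7^2) = 7.0711
theta = atan2(1, 0) = 90 deg
phi = acos(7/7.0711) = 8.1301 deg

rho = 7.0711, theta = 90 deg, phi = 8.1301 deg


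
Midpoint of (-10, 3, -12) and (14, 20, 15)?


Midpoint = ((-10+14)/2, (3+20)/2, (-12+15)/2) = (2, 11.5, 1.5)

(2, 11.5, 1.5)


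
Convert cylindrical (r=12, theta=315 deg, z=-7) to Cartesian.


x = 12 * cos(315) = 8.4853
y = 12 * sin(315) = -8.4853
z = -7

(8.4853, -8.4853, -7)


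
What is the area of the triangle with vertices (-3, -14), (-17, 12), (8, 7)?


Area = |x1(y2-y3) + x2(y3-y1) + x3(y1-y2)| / 2
= |-3*(12-7) + -17*(7--14) + 8*(-14-12)| / 2
= 290

290


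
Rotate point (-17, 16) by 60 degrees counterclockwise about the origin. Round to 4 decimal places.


x' = -17*cos(60) - 16*sin(60) = -22.3564
y' = -17*sin(60) + 16*cos(60) = -6.7224

(-22.3564, -6.7224)


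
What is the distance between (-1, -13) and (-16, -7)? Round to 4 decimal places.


d = sqrt((-16--1)^2 + (-7--13)^2) = 16.1555

16.1555


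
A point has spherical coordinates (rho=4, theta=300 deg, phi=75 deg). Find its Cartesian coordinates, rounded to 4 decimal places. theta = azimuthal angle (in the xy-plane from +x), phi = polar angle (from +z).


x = 4 * sin(75) * cos(300) = 1.9319
y = 4 * sin(75) * sin(300) = -3.3461
z = 4 * cos(75) = 1.0353

(1.9319, -3.3461, 1.0353)


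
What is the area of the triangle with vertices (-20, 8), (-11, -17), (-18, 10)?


Area = |x1(y2-y3) + x2(y3-y1) + x3(y1-y2)| / 2
= |-20*(-17-10) + -11*(10-8) + -18*(8--17)| / 2
= 34

34


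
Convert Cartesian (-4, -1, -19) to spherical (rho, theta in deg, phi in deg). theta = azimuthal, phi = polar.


rho = sqrt((-4)^2 + (-1)^2 + (-19)^2) = 19.4422
theta = atan2(-1, -4) = 194.0362 deg
phi = acos(-19/19.4422) = 167.7563 deg

rho = 19.4422, theta = 194.0362 deg, phi = 167.7563 deg


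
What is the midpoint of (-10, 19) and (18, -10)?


Midpoint = ((-10+18)/2, (19+-10)/2) = (4, 4.5)

(4, 4.5)


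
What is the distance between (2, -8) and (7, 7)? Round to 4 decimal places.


d = sqrt((7-2)^2 + (7--8)^2) = 15.8114

15.8114


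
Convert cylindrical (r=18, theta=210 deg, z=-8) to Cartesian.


x = 18 * cos(210) = -15.5885
y = 18 * sin(210) = -9
z = -8

(-15.5885, -9, -8)


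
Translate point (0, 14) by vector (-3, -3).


Translation: (x+dx, y+dy) = (0+-3, 14+-3) = (-3, 11)

(-3, 11)


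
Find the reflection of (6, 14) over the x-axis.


Reflection across x-axis: (x, y) -> (x, -y)
(6, 14) -> (6, -14)

(6, -14)


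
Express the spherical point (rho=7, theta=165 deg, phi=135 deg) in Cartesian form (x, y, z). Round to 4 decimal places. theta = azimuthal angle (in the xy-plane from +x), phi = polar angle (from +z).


x = 7 * sin(135) * cos(165) = -4.7811
y = 7 * sin(135) * sin(165) = 1.2811
z = 7 * cos(135) = -4.9497

(-4.7811, 1.2811, -4.9497)


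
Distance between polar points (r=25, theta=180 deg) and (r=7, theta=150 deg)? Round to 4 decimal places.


d = sqrt(r1^2 + r2^2 - 2*r1*r2*cos(t2-t1))
d = sqrt(25^2 + 7^2 - 2*25*7*cos(150-180)) = 19.2585

19.2585


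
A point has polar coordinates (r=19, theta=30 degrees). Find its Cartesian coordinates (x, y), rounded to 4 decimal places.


x = 19 * cos(30) = 16.4545
y = 19 * sin(30) = 9.5

(16.4545, 9.5)


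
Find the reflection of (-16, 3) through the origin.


Reflection through origin: (x, y) -> (-x, -y)
(-16, 3) -> (16, -3)

(16, -3)


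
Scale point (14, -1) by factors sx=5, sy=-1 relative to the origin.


Scaling: (x*sx, y*sy) = (14*5, -1*-1) = (70, 1)

(70, 1)


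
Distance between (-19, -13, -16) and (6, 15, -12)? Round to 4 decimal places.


d = sqrt((6--19)^2 + (15--13)^2 + (-12--16)^2) = 37.7492

37.7492


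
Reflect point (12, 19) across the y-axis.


Reflection across y-axis: (x, y) -> (-x, y)
(12, 19) -> (-12, 19)

(-12, 19)


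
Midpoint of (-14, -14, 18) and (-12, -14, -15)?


Midpoint = ((-14+-12)/2, (-14+-14)/2, (18+-15)/2) = (-13, -14, 1.5)

(-13, -14, 1.5)


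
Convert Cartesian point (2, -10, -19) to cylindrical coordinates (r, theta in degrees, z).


r = sqrt(2^2 + (-10)^2) = 10.198
theta = atan2(-10, 2) = 281.3099 deg
z = -19

r = 10.198, theta = 281.3099 deg, z = -19


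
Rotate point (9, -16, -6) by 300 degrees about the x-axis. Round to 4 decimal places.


x' = 9
y' = -16*cos(300) - -6*sin(300) = -13.1962
z' = -16*sin(300) + -6*cos(300) = 10.8564

(9, -13.1962, 10.8564)


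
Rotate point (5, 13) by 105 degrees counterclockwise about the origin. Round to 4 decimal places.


x' = 5*cos(105) - 13*sin(105) = -13.8511
y' = 5*sin(105) + 13*cos(105) = 1.465

(-13.8511, 1.465)


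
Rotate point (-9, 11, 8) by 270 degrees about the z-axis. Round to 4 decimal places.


x' = -9*cos(270) - 11*sin(270) = 11
y' = -9*sin(270) + 11*cos(270) = 9
z' = 8

(11, 9, 8)


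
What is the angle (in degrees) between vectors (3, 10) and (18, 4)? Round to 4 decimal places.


dot = 3*18 + 10*4 = 94
|u| = 10.4403, |v| = 18.4391
cos(angle) = 0.4883
angle = 60.7719 degrees

60.7719 degrees


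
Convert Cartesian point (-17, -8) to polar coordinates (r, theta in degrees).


r = sqrt((-17)^2 + (-8)^2) = 18.7883
theta = atan2(-8, -17) = 205.2011 degrees

r = 18.7883, theta = 205.2011 degrees


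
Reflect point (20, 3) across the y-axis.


Reflection across y-axis: (x, y) -> (-x, y)
(20, 3) -> (-20, 3)

(-20, 3)


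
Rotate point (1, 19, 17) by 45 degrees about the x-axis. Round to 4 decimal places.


x' = 1
y' = 19*cos(45) - 17*sin(45) = 1.4142
z' = 19*sin(45) + 17*cos(45) = 25.4558

(1, 1.4142, 25.4558)


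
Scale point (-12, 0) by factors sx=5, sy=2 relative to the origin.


Scaling: (x*sx, y*sy) = (-12*5, 0*2) = (-60, 0)

(-60, 0)


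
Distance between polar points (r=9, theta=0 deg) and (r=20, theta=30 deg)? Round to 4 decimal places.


d = sqrt(r1^2 + r2^2 - 2*r1*r2*cos(t2-t1))
d = sqrt(9^2 + 20^2 - 2*9*20*cos(30-0)) = 13.0089

13.0089


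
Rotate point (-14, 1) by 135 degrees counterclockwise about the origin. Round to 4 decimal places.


x' = -14*cos(135) - 1*sin(135) = 9.1924
y' = -14*sin(135) + 1*cos(135) = -10.6066

(9.1924, -10.6066)


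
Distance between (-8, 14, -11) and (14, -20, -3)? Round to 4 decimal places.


d = sqrt((14--8)^2 + (-20-14)^2 + (-3--11)^2) = 41.2795

41.2795


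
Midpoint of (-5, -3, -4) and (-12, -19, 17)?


Midpoint = ((-5+-12)/2, (-3+-19)/2, (-4+17)/2) = (-8.5, -11, 6.5)

(-8.5, -11, 6.5)


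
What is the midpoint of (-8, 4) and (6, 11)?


Midpoint = ((-8+6)/2, (4+11)/2) = (-1, 7.5)

(-1, 7.5)


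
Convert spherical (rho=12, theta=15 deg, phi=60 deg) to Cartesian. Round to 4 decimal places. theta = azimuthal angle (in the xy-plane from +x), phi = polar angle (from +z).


x = 12 * sin(60) * cos(15) = 10.0382
y = 12 * sin(60) * sin(15) = 2.6897
z = 12 * cos(60) = 6

(10.0382, 2.6897, 6)


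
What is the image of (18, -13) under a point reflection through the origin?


Reflection through origin: (x, y) -> (-x, -y)
(18, -13) -> (-18, 13)

(-18, 13)


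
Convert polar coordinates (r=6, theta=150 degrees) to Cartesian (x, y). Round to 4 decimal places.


x = 6 * cos(150) = -5.1962
y = 6 * sin(150) = 3

(-5.1962, 3)


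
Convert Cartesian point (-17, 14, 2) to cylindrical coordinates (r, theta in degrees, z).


r = sqrt((-17)^2 + 14^2) = 22.0227
theta = atan2(14, -17) = 140.5275 deg
z = 2

r = 22.0227, theta = 140.5275 deg, z = 2


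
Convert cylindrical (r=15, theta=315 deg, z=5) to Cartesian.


x = 15 * cos(315) = 10.6066
y = 15 * sin(315) = -10.6066
z = 5

(10.6066, -10.6066, 5)


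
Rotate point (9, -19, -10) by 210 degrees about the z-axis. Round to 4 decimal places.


x' = 9*cos(210) - -19*sin(210) = -17.2942
y' = 9*sin(210) + -19*cos(210) = 11.9545
z' = -10

(-17.2942, 11.9545, -10)


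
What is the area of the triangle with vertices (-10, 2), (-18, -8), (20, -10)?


Area = |x1(y2-y3) + x2(y3-y1) + x3(y1-y2)| / 2
= |-10*(-8--10) + -18*(-10-2) + 20*(2--8)| / 2
= 198

198


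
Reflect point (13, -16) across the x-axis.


Reflection across x-axis: (x, y) -> (x, -y)
(13, -16) -> (13, 16)

(13, 16)


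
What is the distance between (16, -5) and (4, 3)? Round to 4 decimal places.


d = sqrt((4-16)^2 + (3--5)^2) = 14.4222

14.4222


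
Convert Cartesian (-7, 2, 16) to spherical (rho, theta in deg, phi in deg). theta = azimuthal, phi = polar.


rho = sqrt((-7)^2 + 2^2 + 16^2) = 17.5784
theta = atan2(2, -7) = 164.0546 deg
phi = acos(16/17.5784) = 24.4659 deg

rho = 17.5784, theta = 164.0546 deg, phi = 24.4659 deg


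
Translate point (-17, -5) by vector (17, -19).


Translation: (x+dx, y+dy) = (-17+17, -5+-19) = (0, -24)

(0, -24)


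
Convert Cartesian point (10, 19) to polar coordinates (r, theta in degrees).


r = sqrt(10^2 + 19^2) = 21.4709
theta = atan2(19, 10) = 62.2415 degrees

r = 21.4709, theta = 62.2415 degrees


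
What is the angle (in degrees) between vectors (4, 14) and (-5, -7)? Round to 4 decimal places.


dot = 4*-5 + 14*-7 = -118
|u| = 14.5602, |v| = 8.6023
cos(angle) = -0.9421
angle = 160.4077 degrees

160.4077 degrees


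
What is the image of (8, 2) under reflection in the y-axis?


Reflection across y-axis: (x, y) -> (-x, y)
(8, 2) -> (-8, 2)

(-8, 2)


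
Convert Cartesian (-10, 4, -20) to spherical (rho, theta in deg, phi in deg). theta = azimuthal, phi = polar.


rho = sqrt((-10)^2 + 4^2 + (-20)^2) = 22.7156
theta = atan2(4, -10) = 158.1986 deg
phi = acos(-20/22.7156) = 151.6968 deg

rho = 22.7156, theta = 158.1986 deg, phi = 151.6968 deg


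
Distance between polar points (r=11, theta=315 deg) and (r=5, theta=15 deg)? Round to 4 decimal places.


d = sqrt(r1^2 + r2^2 - 2*r1*r2*cos(t2-t1))
d = sqrt(11^2 + 5^2 - 2*11*5*cos(15-315)) = 9.5394

9.5394


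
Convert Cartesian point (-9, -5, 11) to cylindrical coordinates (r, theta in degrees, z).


r = sqrt((-9)^2 + (-5)^2) = 10.2956
theta = atan2(-5, -9) = 209.0546 deg
z = 11

r = 10.2956, theta = 209.0546 deg, z = 11


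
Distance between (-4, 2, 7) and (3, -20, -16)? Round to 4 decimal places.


d = sqrt((3--4)^2 + (-20-2)^2 + (-16-7)^2) = 32.5883

32.5883


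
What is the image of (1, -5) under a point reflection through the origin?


Reflection through origin: (x, y) -> (-x, -y)
(1, -5) -> (-1, 5)

(-1, 5)


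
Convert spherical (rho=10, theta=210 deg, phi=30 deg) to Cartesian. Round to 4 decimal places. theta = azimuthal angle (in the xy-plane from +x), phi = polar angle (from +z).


x = 10 * sin(30) * cos(210) = -4.3301
y = 10 * sin(30) * sin(210) = -2.5
z = 10 * cos(30) = 8.6603

(-4.3301, -2.5, 8.6603)


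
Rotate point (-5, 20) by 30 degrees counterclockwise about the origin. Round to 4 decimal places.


x' = -5*cos(30) - 20*sin(30) = -14.3301
y' = -5*sin(30) + 20*cos(30) = 14.8205

(-14.3301, 14.8205)


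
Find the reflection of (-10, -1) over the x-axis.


Reflection across x-axis: (x, y) -> (x, -y)
(-10, -1) -> (-10, 1)

(-10, 1)


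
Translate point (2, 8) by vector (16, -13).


Translation: (x+dx, y+dy) = (2+16, 8+-13) = (18, -5)

(18, -5)


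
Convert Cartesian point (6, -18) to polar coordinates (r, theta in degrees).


r = sqrt(6^2 + (-18)^2) = 18.9737
theta = atan2(-18, 6) = 288.4349 degrees

r = 18.9737, theta = 288.4349 degrees


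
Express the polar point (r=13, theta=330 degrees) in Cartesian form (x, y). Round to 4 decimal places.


x = 13 * cos(330) = 11.2583
y = 13 * sin(330) = -6.5

(11.2583, -6.5)


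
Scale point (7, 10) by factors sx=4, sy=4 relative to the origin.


Scaling: (x*sx, y*sy) = (7*4, 10*4) = (28, 40)

(28, 40)


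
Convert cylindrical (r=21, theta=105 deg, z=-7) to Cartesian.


x = 21 * cos(105) = -5.4352
y = 21 * sin(105) = 20.2844
z = -7

(-5.4352, 20.2844, -7)


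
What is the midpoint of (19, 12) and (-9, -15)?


Midpoint = ((19+-9)/2, (12+-15)/2) = (5, -1.5)

(5, -1.5)


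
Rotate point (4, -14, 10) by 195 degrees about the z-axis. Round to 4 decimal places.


x' = 4*cos(195) - -14*sin(195) = -7.4872
y' = 4*sin(195) + -14*cos(195) = 12.4877
z' = 10

(-7.4872, 12.4877, 10)


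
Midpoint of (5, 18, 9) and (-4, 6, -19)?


Midpoint = ((5+-4)/2, (18+6)/2, (9+-19)/2) = (0.5, 12, -5)

(0.5, 12, -5)


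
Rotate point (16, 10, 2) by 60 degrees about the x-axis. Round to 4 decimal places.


x' = 16
y' = 10*cos(60) - 2*sin(60) = 3.2679
z' = 10*sin(60) + 2*cos(60) = 9.6603

(16, 3.2679, 9.6603)


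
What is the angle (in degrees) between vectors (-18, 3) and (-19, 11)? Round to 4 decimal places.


dot = -18*-19 + 3*11 = 375
|u| = 18.2483, |v| = 21.9545
cos(angle) = 0.936
angle = 20.6063 degrees

20.6063 degrees


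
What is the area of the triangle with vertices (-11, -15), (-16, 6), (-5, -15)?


Area = |x1(y2-y3) + x2(y3-y1) + x3(y1-y2)| / 2
= |-11*(6--15) + -16*(-15--15) + -5*(-15-6)| / 2
= 63

63


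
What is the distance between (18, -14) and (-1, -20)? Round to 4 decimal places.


d = sqrt((-1-18)^2 + (-20--14)^2) = 19.9249

19.9249


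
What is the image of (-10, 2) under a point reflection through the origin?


Reflection through origin: (x, y) -> (-x, -y)
(-10, 2) -> (10, -2)

(10, -2)


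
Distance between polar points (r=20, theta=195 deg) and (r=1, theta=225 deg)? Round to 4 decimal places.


d = sqrt(r1^2 + r2^2 - 2*r1*r2*cos(t2-t1))
d = sqrt(20^2 + 1^2 - 2*20*1*cos(225-195)) = 19.1405

19.1405


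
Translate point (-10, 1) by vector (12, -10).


Translation: (x+dx, y+dy) = (-10+12, 1+-10) = (2, -9)

(2, -9)


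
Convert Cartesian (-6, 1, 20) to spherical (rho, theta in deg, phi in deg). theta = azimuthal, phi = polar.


rho = sqrt((-6)^2 + 1^2 + 20^2) = 20.9045
theta = atan2(1, -6) = 170.5377 deg
phi = acos(20/20.9045) = 16.9165 deg

rho = 20.9045, theta = 170.5377 deg, phi = 16.9165 deg


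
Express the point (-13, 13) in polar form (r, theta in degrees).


r = sqrt((-13)^2 + 13^2) = 18.3848
theta = atan2(13, -13) = 135 degrees

r = 18.3848, theta = 135 degrees


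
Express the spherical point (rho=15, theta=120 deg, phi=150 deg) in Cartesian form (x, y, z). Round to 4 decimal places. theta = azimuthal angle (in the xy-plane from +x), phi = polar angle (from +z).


x = 15 * sin(150) * cos(120) = -3.75
y = 15 * sin(150) * sin(120) = 6.4952
z = 15 * cos(150) = -12.9904

(-3.75, 6.4952, -12.9904)


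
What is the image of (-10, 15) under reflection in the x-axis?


Reflection across x-axis: (x, y) -> (x, -y)
(-10, 15) -> (-10, -15)

(-10, -15)


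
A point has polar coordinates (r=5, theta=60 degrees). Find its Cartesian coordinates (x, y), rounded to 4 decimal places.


x = 5 * cos(60) = 2.5
y = 5 * sin(60) = 4.3301

(2.5, 4.3301)


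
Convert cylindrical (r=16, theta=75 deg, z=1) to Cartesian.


x = 16 * cos(75) = 4.1411
y = 16 * sin(75) = 15.4548
z = 1

(4.1411, 15.4548, 1)


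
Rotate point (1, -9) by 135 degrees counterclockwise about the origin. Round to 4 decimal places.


x' = 1*cos(135) - -9*sin(135) = 5.6569
y' = 1*sin(135) + -9*cos(135) = 7.0711

(5.6569, 7.0711)


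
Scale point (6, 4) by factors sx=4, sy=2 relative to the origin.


Scaling: (x*sx, y*sy) = (6*4, 4*2) = (24, 8)

(24, 8)


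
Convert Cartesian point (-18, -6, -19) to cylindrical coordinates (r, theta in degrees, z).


r = sqrt((-18)^2 + (-6)^2) = 18.9737
theta = atan2(-6, -18) = 198.4349 deg
z = -19

r = 18.9737, theta = 198.4349 deg, z = -19


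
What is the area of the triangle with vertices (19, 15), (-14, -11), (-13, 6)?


Area = |x1(y2-y3) + x2(y3-y1) + x3(y1-y2)| / 2
= |19*(-11-6) + -14*(6-15) + -13*(15--11)| / 2
= 267.5

267.5


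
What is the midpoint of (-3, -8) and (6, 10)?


Midpoint = ((-3+6)/2, (-8+10)/2) = (1.5, 1)

(1.5, 1)


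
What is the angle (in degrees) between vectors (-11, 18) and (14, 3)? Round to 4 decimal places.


dot = -11*14 + 18*3 = -100
|u| = 21.095, |v| = 14.3178
cos(angle) = -0.3311
angle = 109.3348 degrees

109.3348 degrees


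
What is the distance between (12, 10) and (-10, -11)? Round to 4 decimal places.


d = sqrt((-10-12)^2 + (-11-10)^2) = 30.4138

30.4138


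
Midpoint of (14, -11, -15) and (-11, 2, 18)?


Midpoint = ((14+-11)/2, (-11+2)/2, (-15+18)/2) = (1.5, -4.5, 1.5)

(1.5, -4.5, 1.5)


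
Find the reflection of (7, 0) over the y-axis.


Reflection across y-axis: (x, y) -> (-x, y)
(7, 0) -> (-7, 0)

(-7, 0)


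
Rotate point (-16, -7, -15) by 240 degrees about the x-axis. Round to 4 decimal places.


x' = -16
y' = -7*cos(240) - -15*sin(240) = -9.4904
z' = -7*sin(240) + -15*cos(240) = 13.5622

(-16, -9.4904, 13.5622)


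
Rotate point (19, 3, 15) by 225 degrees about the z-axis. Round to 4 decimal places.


x' = 19*cos(225) - 3*sin(225) = -11.3137
y' = 19*sin(225) + 3*cos(225) = -15.5563
z' = 15

(-11.3137, -15.5563, 15)


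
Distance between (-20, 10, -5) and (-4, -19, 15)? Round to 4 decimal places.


d = sqrt((-4--20)^2 + (-19-10)^2 + (15--5)^2) = 38.6911

38.6911


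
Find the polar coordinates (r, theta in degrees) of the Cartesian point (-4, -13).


r = sqrt((-4)^2 + (-13)^2) = 13.6015
theta = atan2(-13, -4) = 252.8973 degrees

r = 13.6015, theta = 252.8973 degrees


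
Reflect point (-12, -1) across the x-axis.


Reflection across x-axis: (x, y) -> (x, -y)
(-12, -1) -> (-12, 1)

(-12, 1)


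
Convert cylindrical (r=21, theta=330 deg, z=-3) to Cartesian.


x = 21 * cos(330) = 18.1865
y = 21 * sin(330) = -10.5
z = -3

(18.1865, -10.5, -3)


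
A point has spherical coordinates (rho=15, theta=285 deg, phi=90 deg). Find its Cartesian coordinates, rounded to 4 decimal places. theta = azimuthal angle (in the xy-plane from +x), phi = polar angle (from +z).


x = 15 * sin(90) * cos(285) = 3.8823
y = 15 * sin(90) * sin(285) = -14.4889
z = 15 * cos(90) = 0

(3.8823, -14.4889, 0)


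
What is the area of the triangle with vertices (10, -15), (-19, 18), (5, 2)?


Area = |x1(y2-y3) + x2(y3-y1) + x3(y1-y2)| / 2
= |10*(18-2) + -19*(2--15) + 5*(-15-18)| / 2
= 164

164


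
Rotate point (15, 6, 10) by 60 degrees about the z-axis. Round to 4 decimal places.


x' = 15*cos(60) - 6*sin(60) = 2.3038
y' = 15*sin(60) + 6*cos(60) = 15.9904
z' = 10

(2.3038, 15.9904, 10)


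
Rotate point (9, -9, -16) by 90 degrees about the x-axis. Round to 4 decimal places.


x' = 9
y' = -9*cos(90) - -16*sin(90) = 16
z' = -9*sin(90) + -16*cos(90) = -9

(9, 16, -9)


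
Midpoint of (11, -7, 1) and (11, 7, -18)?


Midpoint = ((11+11)/2, (-7+7)/2, (1+-18)/2) = (11, 0, -8.5)

(11, 0, -8.5)


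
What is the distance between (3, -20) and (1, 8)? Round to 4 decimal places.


d = sqrt((1-3)^2 + (8--20)^2) = 28.0713

28.0713


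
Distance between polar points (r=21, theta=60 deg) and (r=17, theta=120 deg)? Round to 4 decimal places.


d = sqrt(r1^2 + r2^2 - 2*r1*r2*cos(t2-t1))
d = sqrt(21^2 + 17^2 - 2*21*17*cos(120-60)) = 19.3132

19.3132


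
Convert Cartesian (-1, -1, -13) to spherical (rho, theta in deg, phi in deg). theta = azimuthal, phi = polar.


rho = sqrt((-1)^2 + (-1)^2 + (-13)^2) = 13.0767
theta = atan2(-1, -1) = 225 deg
phi = acos(-13/13.0767) = 173.7915 deg

rho = 13.0767, theta = 225 deg, phi = 173.7915 deg


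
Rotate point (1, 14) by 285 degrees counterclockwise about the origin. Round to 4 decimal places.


x' = 1*cos(285) - 14*sin(285) = 13.7818
y' = 1*sin(285) + 14*cos(285) = 2.6575

(13.7818, 2.6575)


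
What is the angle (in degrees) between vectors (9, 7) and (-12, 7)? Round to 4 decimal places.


dot = 9*-12 + 7*7 = -59
|u| = 11.4018, |v| = 13.8924
cos(angle) = -0.3725
angle = 111.8686 degrees

111.8686 degrees


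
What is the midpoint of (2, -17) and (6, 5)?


Midpoint = ((2+6)/2, (-17+5)/2) = (4, -6)

(4, -6)


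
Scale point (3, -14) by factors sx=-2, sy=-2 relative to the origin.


Scaling: (x*sx, y*sy) = (3*-2, -14*-2) = (-6, 28)

(-6, 28)


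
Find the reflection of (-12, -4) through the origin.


Reflection through origin: (x, y) -> (-x, -y)
(-12, -4) -> (12, 4)

(12, 4)


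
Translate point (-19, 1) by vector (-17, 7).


Translation: (x+dx, y+dy) = (-19+-17, 1+7) = (-36, 8)

(-36, 8)


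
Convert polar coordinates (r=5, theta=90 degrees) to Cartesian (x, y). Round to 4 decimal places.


x = 5 * cos(90) = 0
y = 5 * sin(90) = 5

(0, 5)


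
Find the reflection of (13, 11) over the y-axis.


Reflection across y-axis: (x, y) -> (-x, y)
(13, 11) -> (-13, 11)

(-13, 11)


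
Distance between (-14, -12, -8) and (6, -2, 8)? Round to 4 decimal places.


d = sqrt((6--14)^2 + (-2--12)^2 + (8--8)^2) = 27.4955

27.4955


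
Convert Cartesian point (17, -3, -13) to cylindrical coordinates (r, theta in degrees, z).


r = sqrt(17^2 + (-3)^2) = 17.2627
theta = atan2(-3, 17) = 349.992 deg
z = -13

r = 17.2627, theta = 349.992 deg, z = -13


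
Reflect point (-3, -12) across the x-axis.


Reflection across x-axis: (x, y) -> (x, -y)
(-3, -12) -> (-3, 12)

(-3, 12)


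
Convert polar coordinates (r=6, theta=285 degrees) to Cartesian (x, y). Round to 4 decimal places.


x = 6 * cos(285) = 1.5529
y = 6 * sin(285) = -5.7956

(1.5529, -5.7956)


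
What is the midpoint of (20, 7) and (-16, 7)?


Midpoint = ((20+-16)/2, (7+7)/2) = (2, 7)

(2, 7)


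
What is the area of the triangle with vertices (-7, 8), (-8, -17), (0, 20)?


Area = |x1(y2-y3) + x2(y3-y1) + x3(y1-y2)| / 2
= |-7*(-17-20) + -8*(20-8) + 0*(8--17)| / 2
= 81.5

81.5


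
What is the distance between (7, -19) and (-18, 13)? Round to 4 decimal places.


d = sqrt((-18-7)^2 + (13--19)^2) = 40.6079

40.6079


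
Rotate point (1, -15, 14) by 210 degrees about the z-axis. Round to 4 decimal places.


x' = 1*cos(210) - -15*sin(210) = -8.366
y' = 1*sin(210) + -15*cos(210) = 12.4904
z' = 14

(-8.366, 12.4904, 14)


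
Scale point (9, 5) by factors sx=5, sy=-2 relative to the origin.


Scaling: (x*sx, y*sy) = (9*5, 5*-2) = (45, -10)

(45, -10)


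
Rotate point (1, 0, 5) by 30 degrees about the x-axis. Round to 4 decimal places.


x' = 1
y' = 0*cos(30) - 5*sin(30) = -2.5
z' = 0*sin(30) + 5*cos(30) = 4.3301

(1, -2.5, 4.3301)


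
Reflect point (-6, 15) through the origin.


Reflection through origin: (x, y) -> (-x, -y)
(-6, 15) -> (6, -15)

(6, -15)


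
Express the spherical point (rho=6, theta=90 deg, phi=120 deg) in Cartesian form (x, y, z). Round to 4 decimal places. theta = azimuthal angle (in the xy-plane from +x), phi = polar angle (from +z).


x = 6 * sin(120) * cos(90) = 0
y = 6 * sin(120) * sin(90) = 5.1962
z = 6 * cos(120) = -3

(0, 5.1962, -3)


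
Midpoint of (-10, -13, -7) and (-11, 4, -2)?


Midpoint = ((-10+-11)/2, (-13+4)/2, (-7+-2)/2) = (-10.5, -4.5, -4.5)

(-10.5, -4.5, -4.5)


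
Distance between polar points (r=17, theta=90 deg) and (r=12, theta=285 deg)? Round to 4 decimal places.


d = sqrt(r1^2 + r2^2 - 2*r1*r2*cos(t2-t1))
d = sqrt(17^2 + 12^2 - 2*17*12*cos(285-90)) = 28.7593

28.7593


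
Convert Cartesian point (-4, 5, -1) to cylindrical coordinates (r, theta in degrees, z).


r = sqrt((-4)^2 + 5^2) = 6.4031
theta = atan2(5, -4) = 128.6598 deg
z = -1

r = 6.4031, theta = 128.6598 deg, z = -1


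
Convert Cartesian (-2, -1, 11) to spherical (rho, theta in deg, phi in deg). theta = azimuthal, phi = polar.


rho = sqrt((-2)^2 + (-1)^2 + 11^2) = 11.225
theta = atan2(-1, -2) = 206.5651 deg
phi = acos(11/11.225) = 11.4905 deg

rho = 11.225, theta = 206.5651 deg, phi = 11.4905 deg


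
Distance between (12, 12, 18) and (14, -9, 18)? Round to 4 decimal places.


d = sqrt((14-12)^2 + (-9-12)^2 + (18-18)^2) = 21.095

21.095


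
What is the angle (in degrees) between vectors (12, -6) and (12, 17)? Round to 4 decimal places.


dot = 12*12 + -6*17 = 42
|u| = 13.4164, |v| = 20.8087
cos(angle) = 0.1504
angle = 81.3475 degrees

81.3475 degrees


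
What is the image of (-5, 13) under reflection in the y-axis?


Reflection across y-axis: (x, y) -> (-x, y)
(-5, 13) -> (5, 13)

(5, 13)


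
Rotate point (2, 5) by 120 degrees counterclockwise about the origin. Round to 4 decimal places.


x' = 2*cos(120) - 5*sin(120) = -5.3301
y' = 2*sin(120) + 5*cos(120) = -0.7679

(-5.3301, -0.7679)


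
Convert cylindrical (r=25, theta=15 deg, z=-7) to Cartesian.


x = 25 * cos(15) = 24.1481
y = 25 * sin(15) = 6.4705
z = -7

(24.1481, 6.4705, -7)


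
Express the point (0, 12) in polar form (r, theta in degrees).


r = sqrt(0^2 + 12^2) = 12
theta = atan2(12, 0) = 90 degrees

r = 12, theta = 90 degrees


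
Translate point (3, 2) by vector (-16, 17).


Translation: (x+dx, y+dy) = (3+-16, 2+17) = (-13, 19)

(-13, 19)


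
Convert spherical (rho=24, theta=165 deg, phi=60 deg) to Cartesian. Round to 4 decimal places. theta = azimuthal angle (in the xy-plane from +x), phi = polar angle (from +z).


x = 24 * sin(60) * cos(165) = -20.0764
y = 24 * sin(60) * sin(165) = 5.3795
z = 24 * cos(60) = 12

(-20.0764, 5.3795, 12)


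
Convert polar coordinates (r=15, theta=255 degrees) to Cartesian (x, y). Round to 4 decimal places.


x = 15 * cos(255) = -3.8823
y = 15 * sin(255) = -14.4889

(-3.8823, -14.4889)


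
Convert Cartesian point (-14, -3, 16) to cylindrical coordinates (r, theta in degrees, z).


r = sqrt((-14)^2 + (-3)^2) = 14.3178
theta = atan2(-3, -14) = 192.0948 deg
z = 16

r = 14.3178, theta = 192.0948 deg, z = 16


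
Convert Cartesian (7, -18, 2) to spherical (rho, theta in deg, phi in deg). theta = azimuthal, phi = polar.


rho = sqrt(7^2 + (-18)^2 + 2^2) = 19.4165
theta = atan2(-18, 7) = 291.2505 deg
phi = acos(2/19.4165) = 84.0877 deg

rho = 19.4165, theta = 291.2505 deg, phi = 84.0877 deg


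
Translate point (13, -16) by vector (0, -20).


Translation: (x+dx, y+dy) = (13+0, -16+-20) = (13, -36)

(13, -36)


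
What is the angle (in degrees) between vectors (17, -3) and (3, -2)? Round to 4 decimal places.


dot = 17*3 + -3*-2 = 57
|u| = 17.2627, |v| = 3.6056
cos(angle) = 0.9158
angle = 23.6821 degrees

23.6821 degrees


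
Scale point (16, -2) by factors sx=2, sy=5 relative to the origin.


Scaling: (x*sx, y*sy) = (16*2, -2*5) = (32, -10)

(32, -10)


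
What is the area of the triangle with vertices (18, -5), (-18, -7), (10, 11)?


Area = |x1(y2-y3) + x2(y3-y1) + x3(y1-y2)| / 2
= |18*(-7-11) + -18*(11--5) + 10*(-5--7)| / 2
= 296

296


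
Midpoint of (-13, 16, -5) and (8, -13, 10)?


Midpoint = ((-13+8)/2, (16+-13)/2, (-5+10)/2) = (-2.5, 1.5, 2.5)

(-2.5, 1.5, 2.5)


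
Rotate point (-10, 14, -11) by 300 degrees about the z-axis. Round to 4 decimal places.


x' = -10*cos(300) - 14*sin(300) = 7.1244
y' = -10*sin(300) + 14*cos(300) = 15.6603
z' = -11

(7.1244, 15.6603, -11)


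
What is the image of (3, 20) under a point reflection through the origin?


Reflection through origin: (x, y) -> (-x, -y)
(3, 20) -> (-3, -20)

(-3, -20)


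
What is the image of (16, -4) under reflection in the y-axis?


Reflection across y-axis: (x, y) -> (-x, y)
(16, -4) -> (-16, -4)

(-16, -4)


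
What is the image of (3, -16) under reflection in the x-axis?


Reflection across x-axis: (x, y) -> (x, -y)
(3, -16) -> (3, 16)

(3, 16)


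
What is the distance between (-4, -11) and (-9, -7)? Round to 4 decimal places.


d = sqrt((-9--4)^2 + (-7--11)^2) = 6.4031

6.4031


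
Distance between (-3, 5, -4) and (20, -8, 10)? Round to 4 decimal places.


d = sqrt((20--3)^2 + (-8-5)^2 + (10--4)^2) = 29.8998

29.8998


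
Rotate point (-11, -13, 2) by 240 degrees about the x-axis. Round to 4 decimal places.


x' = -11
y' = -13*cos(240) - 2*sin(240) = 8.2321
z' = -13*sin(240) + 2*cos(240) = 10.2583

(-11, 8.2321, 10.2583)


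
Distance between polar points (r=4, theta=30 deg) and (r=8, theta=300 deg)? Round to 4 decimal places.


d = sqrt(r1^2 + r2^2 - 2*r1*r2*cos(t2-t1))
d = sqrt(4^2 + 8^2 - 2*4*8*cos(300-30)) = 8.9443

8.9443


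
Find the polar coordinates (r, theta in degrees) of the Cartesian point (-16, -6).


r = sqrt((-16)^2 + (-6)^2) = 17.088
theta = atan2(-6, -16) = 200.556 degrees

r = 17.088, theta = 200.556 degrees


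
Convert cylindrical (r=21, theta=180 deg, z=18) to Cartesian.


x = 21 * cos(180) = -21
y = 21 * sin(180) = 0
z = 18

(-21, 0, 18)


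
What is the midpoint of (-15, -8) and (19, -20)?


Midpoint = ((-15+19)/2, (-8+-20)/2) = (2, -14)

(2, -14)


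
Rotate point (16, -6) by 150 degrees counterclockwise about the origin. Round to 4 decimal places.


x' = 16*cos(150) - -6*sin(150) = -10.8564
y' = 16*sin(150) + -6*cos(150) = 13.1962

(-10.8564, 13.1962)


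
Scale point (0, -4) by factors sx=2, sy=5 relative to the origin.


Scaling: (x*sx, y*sy) = (0*2, -4*5) = (0, -20)

(0, -20)


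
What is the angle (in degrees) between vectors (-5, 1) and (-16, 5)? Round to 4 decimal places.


dot = -5*-16 + 1*5 = 85
|u| = 5.099, |v| = 16.7631
cos(angle) = 0.9944
angle = 6.0441 degrees

6.0441 degrees


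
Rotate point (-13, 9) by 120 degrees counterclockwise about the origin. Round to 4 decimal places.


x' = -13*cos(120) - 9*sin(120) = -1.2942
y' = -13*sin(120) + 9*cos(120) = -15.7583

(-1.2942, -15.7583)


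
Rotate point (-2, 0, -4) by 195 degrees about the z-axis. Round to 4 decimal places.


x' = -2*cos(195) - 0*sin(195) = 1.9319
y' = -2*sin(195) + 0*cos(195) = 0.5176
z' = -4

(1.9319, 0.5176, -4)


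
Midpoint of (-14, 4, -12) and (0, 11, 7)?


Midpoint = ((-14+0)/2, (4+11)/2, (-12+7)/2) = (-7, 7.5, -2.5)

(-7, 7.5, -2.5)


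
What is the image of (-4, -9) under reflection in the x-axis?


Reflection across x-axis: (x, y) -> (x, -y)
(-4, -9) -> (-4, 9)

(-4, 9)


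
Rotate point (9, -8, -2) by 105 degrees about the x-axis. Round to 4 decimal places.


x' = 9
y' = -8*cos(105) - -2*sin(105) = 4.0024
z' = -8*sin(105) + -2*cos(105) = -7.2098

(9, 4.0024, -7.2098)


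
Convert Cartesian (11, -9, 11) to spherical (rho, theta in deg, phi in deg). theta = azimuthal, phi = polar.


rho = sqrt(11^2 + (-9)^2 + 11^2) = 17.9722
theta = atan2(-9, 11) = 320.7106 deg
phi = acos(11/17.9722) = 52.2617 deg

rho = 17.9722, theta = 320.7106 deg, phi = 52.2617 deg


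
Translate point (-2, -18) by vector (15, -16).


Translation: (x+dx, y+dy) = (-2+15, -18+-16) = (13, -34)

(13, -34)


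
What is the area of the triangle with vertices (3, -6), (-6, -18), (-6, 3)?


Area = |x1(y2-y3) + x2(y3-y1) + x3(y1-y2)| / 2
= |3*(-18-3) + -6*(3--6) + -6*(-6--18)| / 2
= 94.5

94.5


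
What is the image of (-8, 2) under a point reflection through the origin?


Reflection through origin: (x, y) -> (-x, -y)
(-8, 2) -> (8, -2)

(8, -2)


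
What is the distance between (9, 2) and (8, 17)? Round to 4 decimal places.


d = sqrt((8-9)^2 + (17-2)^2) = 15.0333

15.0333


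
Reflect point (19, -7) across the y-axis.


Reflection across y-axis: (x, y) -> (-x, y)
(19, -7) -> (-19, -7)

(-19, -7)


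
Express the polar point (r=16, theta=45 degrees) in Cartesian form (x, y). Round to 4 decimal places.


x = 16 * cos(45) = 11.3137
y = 16 * sin(45) = 11.3137

(11.3137, 11.3137)


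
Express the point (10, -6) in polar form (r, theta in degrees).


r = sqrt(10^2 + (-6)^2) = 11.6619
theta = atan2(-6, 10) = 329.0362 degrees

r = 11.6619, theta = 329.0362 degrees


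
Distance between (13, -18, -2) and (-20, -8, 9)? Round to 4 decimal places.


d = sqrt((-20-13)^2 + (-8--18)^2 + (9--2)^2) = 36.1939

36.1939


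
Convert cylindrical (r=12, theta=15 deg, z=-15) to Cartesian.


x = 12 * cos(15) = 11.5911
y = 12 * sin(15) = 3.1058
z = -15

(11.5911, 3.1058, -15)


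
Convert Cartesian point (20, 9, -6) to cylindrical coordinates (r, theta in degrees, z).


r = sqrt(20^2 + 9^2) = 21.9317
theta = atan2(9, 20) = 24.2277 deg
z = -6

r = 21.9317, theta = 24.2277 deg, z = -6


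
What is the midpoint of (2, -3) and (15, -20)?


Midpoint = ((2+15)/2, (-3+-20)/2) = (8.5, -11.5)

(8.5, -11.5)


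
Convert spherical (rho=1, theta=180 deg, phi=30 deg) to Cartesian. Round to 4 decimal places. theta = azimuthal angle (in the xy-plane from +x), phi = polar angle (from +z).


x = 1 * sin(30) * cos(180) = -0.5
y = 1 * sin(30) * sin(180) = 0
z = 1 * cos(30) = 0.866

(-0.5, 0, 0.866)


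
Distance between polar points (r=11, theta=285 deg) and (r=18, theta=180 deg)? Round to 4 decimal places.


d = sqrt(r1^2 + r2^2 - 2*r1*r2*cos(t2-t1))
d = sqrt(11^2 + 18^2 - 2*11*18*cos(180-285)) = 23.3986

23.3986


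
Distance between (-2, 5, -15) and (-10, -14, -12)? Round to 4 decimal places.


d = sqrt((-10--2)^2 + (-14-5)^2 + (-12--15)^2) = 20.8327

20.8327


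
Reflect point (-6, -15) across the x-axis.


Reflection across x-axis: (x, y) -> (x, -y)
(-6, -15) -> (-6, 15)

(-6, 15)


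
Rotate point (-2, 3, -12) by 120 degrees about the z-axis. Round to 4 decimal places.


x' = -2*cos(120) - 3*sin(120) = -1.5981
y' = -2*sin(120) + 3*cos(120) = -3.2321
z' = -12

(-1.5981, -3.2321, -12)


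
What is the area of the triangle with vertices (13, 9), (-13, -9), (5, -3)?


Area = |x1(y2-y3) + x2(y3-y1) + x3(y1-y2)| / 2
= |13*(-9--3) + -13*(-3-9) + 5*(9--9)| / 2
= 84

84


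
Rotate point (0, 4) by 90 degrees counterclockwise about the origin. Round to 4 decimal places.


x' = 0*cos(90) - 4*sin(90) = -4
y' = 0*sin(90) + 4*cos(90) = 0

(-4, 0)


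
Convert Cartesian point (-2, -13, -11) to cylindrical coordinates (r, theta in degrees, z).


r = sqrt((-2)^2 + (-13)^2) = 13.1529
theta = atan2(-13, -2) = 261.2538 deg
z = -11

r = 13.1529, theta = 261.2538 deg, z = -11


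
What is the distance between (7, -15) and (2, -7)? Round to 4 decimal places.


d = sqrt((2-7)^2 + (-7--15)^2) = 9.434

9.434


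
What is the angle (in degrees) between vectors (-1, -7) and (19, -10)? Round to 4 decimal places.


dot = -1*19 + -7*-10 = 51
|u| = 7.0711, |v| = 21.4709
cos(angle) = 0.3359
angle = 70.3716 degrees

70.3716 degrees


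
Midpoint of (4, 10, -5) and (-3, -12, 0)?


Midpoint = ((4+-3)/2, (10+-12)/2, (-5+0)/2) = (0.5, -1, -2.5)

(0.5, -1, -2.5)


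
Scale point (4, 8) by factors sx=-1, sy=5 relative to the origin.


Scaling: (x*sx, y*sy) = (4*-1, 8*5) = (-4, 40)

(-4, 40)


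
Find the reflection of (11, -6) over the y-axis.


Reflection across y-axis: (x, y) -> (-x, y)
(11, -6) -> (-11, -6)

(-11, -6)


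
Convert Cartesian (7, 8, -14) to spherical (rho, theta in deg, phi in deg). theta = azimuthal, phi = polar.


rho = sqrt(7^2 + 8^2 + (-14)^2) = 17.5784
theta = atan2(8, 7) = 48.8141 deg
phi = acos(-14/17.5784) = 142.7907 deg

rho = 17.5784, theta = 48.8141 deg, phi = 142.7907 deg


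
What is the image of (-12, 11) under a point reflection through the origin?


Reflection through origin: (x, y) -> (-x, -y)
(-12, 11) -> (12, -11)

(12, -11)


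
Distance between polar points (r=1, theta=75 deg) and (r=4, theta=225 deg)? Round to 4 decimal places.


d = sqrt(r1^2 + r2^2 - 2*r1*r2*cos(t2-t1))
d = sqrt(1^2 + 4^2 - 2*1*4*cos(225-75)) = 4.8916

4.8916


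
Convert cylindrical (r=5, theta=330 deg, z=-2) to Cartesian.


x = 5 * cos(330) = 4.3301
y = 5 * sin(330) = -2.5
z = -2

(4.3301, -2.5, -2)


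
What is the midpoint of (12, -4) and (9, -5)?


Midpoint = ((12+9)/2, (-4+-5)/2) = (10.5, -4.5)

(10.5, -4.5)


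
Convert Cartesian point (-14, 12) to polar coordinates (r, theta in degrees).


r = sqrt((-14)^2 + 12^2) = 18.4391
theta = atan2(12, -14) = 139.3987 degrees

r = 18.4391, theta = 139.3987 degrees


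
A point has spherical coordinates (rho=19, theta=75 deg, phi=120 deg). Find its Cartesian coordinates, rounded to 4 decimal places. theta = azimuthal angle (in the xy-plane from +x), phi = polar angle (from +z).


x = 19 * sin(120) * cos(75) = 4.2587
y = 19 * sin(120) * sin(75) = 15.8938
z = 19 * cos(120) = -9.5

(4.2587, 15.8938, -9.5)


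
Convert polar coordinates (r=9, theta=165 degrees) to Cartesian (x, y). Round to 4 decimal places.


x = 9 * cos(165) = -8.6933
y = 9 * sin(165) = 2.3294

(-8.6933, 2.3294)


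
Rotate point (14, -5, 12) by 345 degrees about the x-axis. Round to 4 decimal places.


x' = 14
y' = -5*cos(345) - 12*sin(345) = -1.7238
z' = -5*sin(345) + 12*cos(345) = 12.8852

(14, -1.7238, 12.8852)


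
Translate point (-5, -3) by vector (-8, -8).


Translation: (x+dx, y+dy) = (-5+-8, -3+-8) = (-13, -11)

(-13, -11)


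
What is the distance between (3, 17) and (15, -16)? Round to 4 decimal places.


d = sqrt((15-3)^2 + (-16-17)^2) = 35.1141

35.1141


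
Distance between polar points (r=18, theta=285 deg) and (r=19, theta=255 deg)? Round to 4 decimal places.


d = sqrt(r1^2 + r2^2 - 2*r1*r2*cos(t2-t1))
d = sqrt(18^2 + 19^2 - 2*18*19*cos(255-285)) = 9.6249

9.6249
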